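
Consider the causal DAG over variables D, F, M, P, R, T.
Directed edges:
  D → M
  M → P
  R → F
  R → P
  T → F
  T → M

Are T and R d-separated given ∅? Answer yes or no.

Bayes-Ball from T | ∅ reaches {F,M,P}.
R ∉ reach(T|∅) ⇒ T ⊥ R | ∅.

Yes — T ⊥ R | ∅.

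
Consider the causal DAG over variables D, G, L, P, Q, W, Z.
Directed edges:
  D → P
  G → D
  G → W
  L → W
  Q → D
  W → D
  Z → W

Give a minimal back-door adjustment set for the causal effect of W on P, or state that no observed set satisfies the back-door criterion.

W→P: minimal back-door set {G}.

desc(W)\{W}={D,P}; candidates ⊆ {G,L,Q,Z}.
size 0: {}; under {} W still reaches {D,G,L,P,Z} ∋ P.
{G}: W⊥P given {G} in G with W→· removed — back-door holds.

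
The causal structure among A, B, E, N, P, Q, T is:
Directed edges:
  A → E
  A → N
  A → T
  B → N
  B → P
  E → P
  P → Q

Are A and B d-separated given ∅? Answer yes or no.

Yes — A ⊥ B | ∅.

Bayes-Ball from A | ∅ reaches {E,N,P,Q,T}.
B ∉ reach(A|∅) ⇒ A ⊥ B | ∅.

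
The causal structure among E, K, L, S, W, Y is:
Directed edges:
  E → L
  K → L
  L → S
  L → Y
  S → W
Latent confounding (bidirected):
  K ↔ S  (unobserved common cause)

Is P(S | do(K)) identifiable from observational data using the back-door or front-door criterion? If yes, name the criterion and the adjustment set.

desc(K)\{K}={L,S,W,Y}; candidates ⊆ {E}.
K↔S: latent back-door arc(s) into K.
size 0: {}; under {} K still reaches {S,W} ∋ S.
size 1: {E}; under {E} K still reaches {S,W} ∋ S.
K↔S cannot be blocked by any observed set — no back-door set.
{L}: (i) intercepts every directed K→S path; (ii) no back-door K→{L}; (iii) {K} blocks every back-door {L}→S. Front-door holds.
P(S|do(K)) = Σ_{L} P(L|K) Σ_{K'} P(S|L,K')P(K').

P(S|do(K)): frontdoor, adjust for {L}.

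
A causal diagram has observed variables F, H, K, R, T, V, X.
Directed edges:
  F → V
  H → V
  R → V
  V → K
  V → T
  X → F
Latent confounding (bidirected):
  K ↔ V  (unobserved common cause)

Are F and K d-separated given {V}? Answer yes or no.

No — F and K are d-connected given {V}.

Bayes-Ball from F | {V} reaches {H,K,R,X}.
K ∈ reach(F|{V}) ⇒ F ⊥̸ K | {V}.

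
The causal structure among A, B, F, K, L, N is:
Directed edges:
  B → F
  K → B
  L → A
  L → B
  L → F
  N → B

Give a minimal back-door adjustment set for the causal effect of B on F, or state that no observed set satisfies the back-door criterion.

desc(B)\{B}={F}; candidates ⊆ {A,K,L,N}.
size 0: {}; under {} B still reaches {A,F,K,L,N} ∋ F.
{L}: B⊥F given {L} in G with B→· removed — back-door holds.

B→F: minimal back-door set {L}.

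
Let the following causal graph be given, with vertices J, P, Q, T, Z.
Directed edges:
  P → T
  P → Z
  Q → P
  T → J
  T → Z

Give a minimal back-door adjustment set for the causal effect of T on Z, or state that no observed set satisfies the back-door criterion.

T→Z: minimal back-door set {P}.

desc(T)\{T}={J,Z}; candidates ⊆ {P,Q}.
size 0: {}; under {} T still reaches {P,Q,Z} ∋ Z.
{P}: T⊥Z given {P} in G with T→· removed — back-door holds.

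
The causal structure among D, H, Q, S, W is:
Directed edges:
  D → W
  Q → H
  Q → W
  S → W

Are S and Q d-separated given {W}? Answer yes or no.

No — S and Q are d-connected given {W}.

Bayes-Ball from S | {W} reaches {D,H,Q}.
Q ∈ reach(S|{W}) ⇒ S ⊥̸ Q | {W}.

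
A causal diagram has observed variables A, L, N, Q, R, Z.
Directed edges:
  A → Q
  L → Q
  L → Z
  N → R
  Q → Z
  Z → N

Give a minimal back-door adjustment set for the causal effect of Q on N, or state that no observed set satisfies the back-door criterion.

desc(Q)\{Q}={N,R,Z}; candidates ⊆ {A,L}.
size 0: {}; under {} Q still reaches {A,L,N,R,Z} ∋ N.
{L}: Q⊥N given {L} in G with Q→· removed — back-door holds.

Q→N: minimal back-door set {L}.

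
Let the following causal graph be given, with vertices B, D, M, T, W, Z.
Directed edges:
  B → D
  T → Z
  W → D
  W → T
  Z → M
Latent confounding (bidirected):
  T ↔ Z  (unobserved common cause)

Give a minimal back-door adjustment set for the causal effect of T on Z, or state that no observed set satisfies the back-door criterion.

T→Z: no observed back-door set.

desc(T)\{T}={M,Z}; candidates ⊆ {B,D,W}.
T↔Z: latent back-door arc(s) into T.
size 0: {}; under {} T still reaches {D,M,W,Z} ∋ Z.
size 1: {B}, {D}, {W}; under {B} T still reaches {D,M,W,Z} ∋ Z.
size 2: {B,D}, {B,W}, {D,W}; under {B,D} T still reaches {M,W,Z} ∋ Z.
T↔Z cannot be blocked by any observed set — no back-door set.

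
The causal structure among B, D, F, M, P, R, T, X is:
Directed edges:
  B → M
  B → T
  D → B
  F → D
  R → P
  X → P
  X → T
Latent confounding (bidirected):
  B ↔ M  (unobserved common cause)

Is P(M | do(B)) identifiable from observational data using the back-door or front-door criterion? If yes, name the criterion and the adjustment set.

P(M|do(B)): not identifiable (no BD/FD set).

desc(B)\{B}={M,T}; candidates ⊆ {D,F,P,R,X}.
B↔M: latent back-door arc(s) into B.
size 0: {}; under {} B still reaches {D,F,M} ∋ M.
size 1: {D}, {F}, {P} …(+2); under {D} B still reaches {M} ∋ M.
size 2: {D,F}, {D,P}, {D,R} …(+7); under {D,F} B still reaches {M} ∋ M.
B↔M cannot be blocked by any observed set — no back-door set.
No mediator lies on a directed B→…→M path.
Neither criterion identifies P(M|do(B)) in this graph.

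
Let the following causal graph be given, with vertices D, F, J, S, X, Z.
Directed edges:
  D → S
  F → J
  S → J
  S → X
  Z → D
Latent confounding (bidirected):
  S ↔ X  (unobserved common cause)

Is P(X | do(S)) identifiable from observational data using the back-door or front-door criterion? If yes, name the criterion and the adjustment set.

P(X|do(S)): not identifiable (no BD/FD set).

desc(S)\{S}={J,X}; candidates ⊆ {D,F,Z}.
S↔X: latent back-door arc(s) into S.
size 0: {}; under {} S still reaches {D,X,Z} ∋ X.
size 1: {D}, {F}, {Z}; under {D} S still reaches {X} ∋ X.
size 2: {D,F}, {D,Z}, {F,Z}; under {D,F} S still reaches {X} ∋ X.
S↔X cannot be blocked by any observed set — no back-door set.
No mediator lies on a directed S→…→X path.
Neither criterion identifies P(X|do(S)) in this graph.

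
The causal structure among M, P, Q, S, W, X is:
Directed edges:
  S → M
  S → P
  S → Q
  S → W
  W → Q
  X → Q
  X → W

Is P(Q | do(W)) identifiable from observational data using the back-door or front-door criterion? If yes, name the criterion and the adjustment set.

P(Q|do(W)): backdoor, adjust for {S, X}.

desc(W)\{W}={Q}; candidates ⊆ {M,P,S,X}.
size 0: {}; under {} W still reaches {M,P,Q,S,X} ∋ Q.
size 1: {M}, {P}, {S} …(+1); under {M} W still reaches {P,Q,S,X} ∋ Q.
{S,X}: W⊥Q given {S,X} in G with W→· removed — back-door holds.
P(Q|do(W)) = Σ_{S,X} P(Q|W,S,X)·P(S,X).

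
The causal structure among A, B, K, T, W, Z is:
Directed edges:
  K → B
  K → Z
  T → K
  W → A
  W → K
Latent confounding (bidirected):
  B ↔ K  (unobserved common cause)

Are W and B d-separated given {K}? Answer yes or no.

Bayes-Ball from W | {K} reaches {A,B,T}.
B ∈ reach(W|{K}) ⇒ W ⊥̸ B | {K}.

No — W and B are d-connected given {K}.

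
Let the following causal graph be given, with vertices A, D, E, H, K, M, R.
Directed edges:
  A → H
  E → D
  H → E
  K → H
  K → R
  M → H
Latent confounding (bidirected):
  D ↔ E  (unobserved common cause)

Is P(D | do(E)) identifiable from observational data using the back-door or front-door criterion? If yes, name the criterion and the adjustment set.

desc(E)\{E}={D}; candidates ⊆ {A,H,K,M,R}.
E↔D: latent back-door arc(s) into E.
size 0: {}; under {} E still reaches {A,D,H,K,M,R} ∋ D.
size 1: {A}, {H}, {K} …(+2); under {A} E still reaches {D,H,K,M,R} ∋ D.
size 2: {A,H}, {A,K}, {A,M} …(+7); under {A,H} E still reaches {D} ∋ D.
E↔D cannot be blocked by any observed set — no back-door set.
No mediator lies on a directed E→…→D path.
Neither criterion identifies P(D|do(E)) in this graph.

P(D|do(E)): not identifiable (no BD/FD set).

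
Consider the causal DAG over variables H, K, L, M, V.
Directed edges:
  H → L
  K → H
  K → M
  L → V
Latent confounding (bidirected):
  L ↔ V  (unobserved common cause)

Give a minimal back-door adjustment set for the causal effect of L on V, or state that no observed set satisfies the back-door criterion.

L→V: no observed back-door set.

desc(L)\{L}={V}; candidates ⊆ {H,K,M}.
L↔V: latent back-door arc(s) into L.
size 0: {}; under {} L still reaches {H,K,M,V} ∋ V.
size 1: {H}, {K}, {M}; under {H} L still reaches {V} ∋ V.
size 2: {H,K}, {H,M}, {K,M}; under {H,K} L still reaches {V} ∋ V.
L↔V cannot be blocked by any observed set — no back-door set.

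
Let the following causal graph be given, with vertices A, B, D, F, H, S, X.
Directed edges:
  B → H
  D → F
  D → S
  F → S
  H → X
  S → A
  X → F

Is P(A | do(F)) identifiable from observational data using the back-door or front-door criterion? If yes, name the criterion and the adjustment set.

desc(F)\{F}={A,S}; candidates ⊆ {B,D,H,X}.
size 0: {}; under {} F still reaches {A,B,D,H,S,X} ∋ A.
{D}: F⊥A given {D} in G with F→· removed — back-door holds.
P(A|do(F)) = Σ_{D} P(A|F,D)·P(D).

P(A|do(F)): backdoor, adjust for {D}.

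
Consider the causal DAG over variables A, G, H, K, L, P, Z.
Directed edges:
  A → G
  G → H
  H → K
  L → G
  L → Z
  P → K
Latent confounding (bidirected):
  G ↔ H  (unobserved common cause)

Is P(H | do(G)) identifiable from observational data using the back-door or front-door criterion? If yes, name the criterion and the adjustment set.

P(H|do(G)): not identifiable (no BD/FD set).

desc(G)\{G}={H,K}; candidates ⊆ {A,L,P,Z}.
G↔H: latent back-door arc(s) into G.
size 0: {}; under {} G still reaches {A,H,K,L,Z} ∋ H.
size 1: {A}, {L}, {P} …(+1); under {A} G still reaches {H,K,L,Z} ∋ H.
size 2: {A,L}, {A,P}, {A,Z} …(+3); under {A,L} G still reaches {H,K} ∋ H.
G↔H cannot be blocked by any observed set — no back-door set.
No mediator lies on a directed G→…→H path.
Neither criterion identifies P(H|do(G)) in this graph.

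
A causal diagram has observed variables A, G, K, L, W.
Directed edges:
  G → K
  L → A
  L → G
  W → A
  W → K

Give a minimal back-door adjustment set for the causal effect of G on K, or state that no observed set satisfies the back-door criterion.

desc(G)\{G}={K}; candidates ⊆ {A,L,W}.
∅: G⊥K given ∅ in G with G→· removed — back-door holds.

G→K: minimal back-door set ∅.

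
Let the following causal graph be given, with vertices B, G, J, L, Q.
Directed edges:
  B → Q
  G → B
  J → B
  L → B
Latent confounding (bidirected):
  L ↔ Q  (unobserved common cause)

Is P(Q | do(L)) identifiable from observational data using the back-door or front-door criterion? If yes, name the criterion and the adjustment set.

desc(L)\{L}={B,Q}; candidates ⊆ {G,J}.
L↔Q: latent back-door arc(s) into L.
size 0: {}; under {} L still reaches {Q} ∋ Q.
size 1: {G}, {J}; under {G} L still reaches {Q} ∋ Q.
size 2: {G,J}; under {G,J} L still reaches {Q} ∋ Q.
L↔Q cannot be blocked by any observed set — no back-door set.
{B}: (i) intercepts every directed L→Q path; (ii) no back-door L→{B}; (iii) {L} blocks every back-door {B}→Q. Front-door holds.
P(Q|do(L)) = Σ_{B} P(B|L) Σ_{L'} P(Q|B,L')P(L').

P(Q|do(L)): frontdoor, adjust for {B}.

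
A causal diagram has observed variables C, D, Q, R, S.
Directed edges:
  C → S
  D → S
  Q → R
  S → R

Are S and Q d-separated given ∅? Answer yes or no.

Yes — S ⊥ Q | ∅.

Bayes-Ball from S | ∅ reaches {C,D,R}.
Q ∉ reach(S|∅) ⇒ S ⊥ Q | ∅.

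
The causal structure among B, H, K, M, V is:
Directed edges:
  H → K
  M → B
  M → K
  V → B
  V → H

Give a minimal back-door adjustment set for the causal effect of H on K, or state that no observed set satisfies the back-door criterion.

H→K: minimal back-door set ∅.

desc(H)\{H}={K}; candidates ⊆ {B,M,V}.
∅: H⊥K given ∅ in G with H→· removed — back-door holds.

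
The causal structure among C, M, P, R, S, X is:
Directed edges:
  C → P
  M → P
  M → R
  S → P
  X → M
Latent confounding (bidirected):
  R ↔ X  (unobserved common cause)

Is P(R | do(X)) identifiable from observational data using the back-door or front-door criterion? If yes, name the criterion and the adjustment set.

desc(X)\{X}={M,P,R}; candidates ⊆ {C,S}.
X↔R: latent back-door arc(s) into X.
size 0: {}; under {} X still reaches {R} ∋ R.
size 1: {C}, {S}; under {C} X still reaches {R} ∋ R.
size 2: {C,S}; under {C,S} X still reaches {R} ∋ R.
X↔R cannot be blocked by any observed set — no back-door set.
{M}: (i) intercepts every directed X→R path; (ii) no back-door X→{M}; (iii) {X} blocks every back-door {M}→R. Front-door holds.
P(R|do(X)) = Σ_{M} P(M|X) Σ_{X'} P(R|M,X')P(X').

P(R|do(X)): frontdoor, adjust for {M}.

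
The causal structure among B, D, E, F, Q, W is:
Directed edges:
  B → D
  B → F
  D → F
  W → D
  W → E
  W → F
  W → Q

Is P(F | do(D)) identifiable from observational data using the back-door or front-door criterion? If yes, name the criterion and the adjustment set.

desc(D)\{D}={F}; candidates ⊆ {B,E,Q,W}.
size 0: {}; under {} D still reaches {B,E,F,Q,W} ∋ F.
size 1: {B}, {E}, {Q} …(+1); under {B} D still reaches {E,F,Q,W} ∋ F.
{B,W}: D⊥F given {B,W} in G with D→· removed — back-door holds.
P(F|do(D)) = Σ_{B,W} P(F|D,B,W)·P(B,W).

P(F|do(D)): backdoor, adjust for {B, W}.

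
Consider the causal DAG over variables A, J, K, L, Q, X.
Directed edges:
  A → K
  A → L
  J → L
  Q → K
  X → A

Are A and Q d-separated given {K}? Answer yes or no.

No — A and Q are d-connected given {K}.

Bayes-Ball from A | {K} reaches {L,Q,X}.
Q ∈ reach(A|{K}) ⇒ A ⊥̸ Q | {K}.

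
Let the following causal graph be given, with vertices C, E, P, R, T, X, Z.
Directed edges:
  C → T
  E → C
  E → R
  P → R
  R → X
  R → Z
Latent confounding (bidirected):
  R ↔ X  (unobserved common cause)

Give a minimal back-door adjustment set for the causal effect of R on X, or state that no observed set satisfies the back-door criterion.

R→X: no observed back-door set.

desc(R)\{R}={X,Z}; candidates ⊆ {C,E,P,T}.
R↔X: latent back-door arc(s) into R.
size 0: {}; under {} R still reaches {C,E,P,T,X} ∋ X.
size 1: {C}, {E}, {P} …(+1); under {C} R still reaches {E,P,X} ∋ X.
size 2: {C,E}, {C,P}, {C,T} …(+3); under {C,E} R still reaches {P,X} ∋ X.
R↔X cannot be blocked by any observed set — no back-door set.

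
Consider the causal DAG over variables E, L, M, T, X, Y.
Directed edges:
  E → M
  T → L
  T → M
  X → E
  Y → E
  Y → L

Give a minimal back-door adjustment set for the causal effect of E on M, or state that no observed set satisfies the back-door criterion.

E→M: minimal back-door set ∅.

desc(E)\{E}={M}; candidates ⊆ {L,T,X,Y}.
∅: E⊥M given ∅ in G with E→· removed — back-door holds.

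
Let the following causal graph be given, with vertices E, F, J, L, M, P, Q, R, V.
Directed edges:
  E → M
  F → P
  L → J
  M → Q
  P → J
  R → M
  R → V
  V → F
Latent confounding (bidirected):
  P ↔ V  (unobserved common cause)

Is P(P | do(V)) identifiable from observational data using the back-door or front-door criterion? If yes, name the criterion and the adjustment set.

desc(V)\{V}={F,J,P}; candidates ⊆ {E,L,M,Q,R}.
V↔P: latent back-door arc(s) into V.
size 0: {}; under {} V still reaches {J,M,P,Q,R} ∋ P.
size 1: {E}, {L}, {M} …(+2); under {E} V still reaches {J,M,P,Q,R} ∋ P.
size 2: {E,L}, {E,M}, {E,Q} …(+7); under {E,L} V still reaches {J,M,P,Q,R} ∋ P.
V↔P cannot be blocked by any observed set — no back-door set.
{F}: (i) intercepts every directed V→P path; (ii) no back-door V→{F}; (iii) {V} blocks every back-door {F}→P. Front-door holds.
P(P|do(V)) = Σ_{F} P(F|V) Σ_{V'} P(P|F,V')P(V').

P(P|do(V)): frontdoor, adjust for {F}.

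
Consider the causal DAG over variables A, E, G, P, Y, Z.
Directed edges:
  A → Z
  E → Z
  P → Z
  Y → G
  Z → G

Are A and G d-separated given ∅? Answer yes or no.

No — A and G are d-connected given ∅.

Bayes-Ball from A | ∅ reaches {G,Z}.
G ∈ reach(A|∅) ⇒ A ⊥̸ G | ∅.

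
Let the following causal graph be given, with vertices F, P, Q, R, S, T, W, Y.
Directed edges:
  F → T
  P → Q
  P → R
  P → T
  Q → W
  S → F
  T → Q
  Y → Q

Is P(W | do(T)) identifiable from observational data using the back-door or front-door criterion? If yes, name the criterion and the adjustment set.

desc(T)\{T}={Q,W}; candidates ⊆ {F,P,R,S,Y}.
size 0: {}; under {} T still reaches {F,P,Q,R,S,W} ∋ W.
{P}: T⊥W given {P} in G with T→· removed — back-door holds.
P(W|do(T)) = Σ_{P} P(W|T,P)·P(P).

P(W|do(T)): backdoor, adjust for {P}.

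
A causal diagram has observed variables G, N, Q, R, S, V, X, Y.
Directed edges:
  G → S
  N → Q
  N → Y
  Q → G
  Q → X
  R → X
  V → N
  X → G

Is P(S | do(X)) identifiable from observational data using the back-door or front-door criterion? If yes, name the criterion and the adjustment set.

P(S|do(X)): backdoor, adjust for {Q}.

desc(X)\{X}={G,S}; candidates ⊆ {N,Q,R,V,Y}.
size 0: {}; under {} X still reaches {G,N,Q,R,S,V,Y} ∋ S.
{Q}: X⊥S given {Q} in G with X→· removed — back-door holds.
P(S|do(X)) = Σ_{Q} P(S|X,Q)·P(Q).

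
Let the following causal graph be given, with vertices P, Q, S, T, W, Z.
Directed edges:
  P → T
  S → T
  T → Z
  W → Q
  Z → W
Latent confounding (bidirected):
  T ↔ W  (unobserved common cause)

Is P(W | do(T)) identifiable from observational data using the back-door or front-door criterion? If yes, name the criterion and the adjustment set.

desc(T)\{T}={Q,W,Z}; candidates ⊆ {P,S}.
T↔W: latent back-door arc(s) into T.
size 0: {}; under {} T still reaches {P,Q,S,W} ∋ W.
size 1: {P}, {S}; under {P} T still reaches {Q,S,W} ∋ W.
size 2: {P,S}; under {P,S} T still reaches {Q,W} ∋ W.
T↔W cannot be blocked by any observed set — no back-door set.
{Z}: (i) intercepts every directed T→W path; (ii) no back-door T→{Z}; (iii) {T} blocks every back-door {Z}→W. Front-door holds.
P(W|do(T)) = Σ_{Z} P(Z|T) Σ_{T'} P(W|Z,T')P(T').

P(W|do(T)): frontdoor, adjust for {Z}.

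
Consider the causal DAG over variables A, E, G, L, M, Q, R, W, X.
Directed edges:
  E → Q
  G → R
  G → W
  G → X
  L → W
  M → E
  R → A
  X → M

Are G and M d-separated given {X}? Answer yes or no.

Bayes-Ball from G | {X} reaches {A,R,W}.
M ∉ reach(G|{X}) ⇒ G ⊥ M | {X}.

Yes — G ⊥ M | {X}.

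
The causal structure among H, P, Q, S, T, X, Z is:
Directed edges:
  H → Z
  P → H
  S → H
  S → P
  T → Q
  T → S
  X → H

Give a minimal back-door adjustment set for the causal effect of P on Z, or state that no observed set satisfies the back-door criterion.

desc(P)\{P}={H,Z}; candidates ⊆ {Q,S,T,X}.
size 0: {}; under {} P still reaches {H,Q,S,T,Z} ∋ Z.
{S}: P⊥Z given {S} in G with P→· removed — back-door holds.

P→Z: minimal back-door set {S}.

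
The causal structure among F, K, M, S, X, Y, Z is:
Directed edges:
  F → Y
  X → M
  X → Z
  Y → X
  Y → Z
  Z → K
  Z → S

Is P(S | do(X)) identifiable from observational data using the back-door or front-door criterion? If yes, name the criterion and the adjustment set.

P(S|do(X)): backdoor, adjust for {Y}.

desc(X)\{X}={K,M,S,Z}; candidates ⊆ {F,Y}.
size 0: {}; under {} X still reaches {F,K,S,Y,Z} ∋ S.
{Y}: X⊥S given {Y} in G with X→· removed — back-door holds.
P(S|do(X)) = Σ_{Y} P(S|X,Y)·P(Y).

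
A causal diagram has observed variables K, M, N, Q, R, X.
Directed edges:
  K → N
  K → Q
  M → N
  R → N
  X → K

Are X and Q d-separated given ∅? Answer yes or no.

No — X and Q are d-connected given ∅.

Bayes-Ball from X | ∅ reaches {K,N,Q}.
Q ∈ reach(X|∅) ⇒ X ⊥̸ Q | ∅.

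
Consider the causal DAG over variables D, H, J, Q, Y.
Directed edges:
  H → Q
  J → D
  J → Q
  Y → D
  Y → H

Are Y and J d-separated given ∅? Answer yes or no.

Yes — Y ⊥ J | ∅.

Bayes-Ball from Y | ∅ reaches {D,H,Q}.
J ∉ reach(Y|∅) ⇒ Y ⊥ J | ∅.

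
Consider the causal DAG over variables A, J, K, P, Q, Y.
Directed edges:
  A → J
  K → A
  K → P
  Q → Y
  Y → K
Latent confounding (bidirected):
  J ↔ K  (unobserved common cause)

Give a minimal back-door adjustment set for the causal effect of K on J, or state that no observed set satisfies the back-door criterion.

desc(K)\{K}={A,J,P}; candidates ⊆ {Q,Y}.
K↔J: latent back-door arc(s) into K.
size 0: {}; under {} K still reaches {J,Q,Y} ∋ J.
size 1: {Q}, {Y}; under {Q} K still reaches {J,Y} ∋ J.
size 2: {Q,Y}; under {Q,Y} K still reaches {J} ∋ J.
K↔J cannot be blocked by any observed set — no back-door set.

K→J: no observed back-door set.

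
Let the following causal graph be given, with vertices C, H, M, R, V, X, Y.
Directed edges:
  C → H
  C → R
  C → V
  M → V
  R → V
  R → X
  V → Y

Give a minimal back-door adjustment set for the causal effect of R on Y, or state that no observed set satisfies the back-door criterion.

desc(R)\{R}={V,X,Y}; candidates ⊆ {C,H,M}.
size 0: {}; under {} R still reaches {C,H,V,Y} ∋ Y.
{C}: R⊥Y given {C} in G with R→· removed — back-door holds.

R→Y: minimal back-door set {C}.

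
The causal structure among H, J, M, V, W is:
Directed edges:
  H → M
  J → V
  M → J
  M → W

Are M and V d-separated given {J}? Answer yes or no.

Yes — M ⊥ V | {J}.

Bayes-Ball from M | {J} reaches {H,W}.
V ∉ reach(M|{J}) ⇒ M ⊥ V | {J}.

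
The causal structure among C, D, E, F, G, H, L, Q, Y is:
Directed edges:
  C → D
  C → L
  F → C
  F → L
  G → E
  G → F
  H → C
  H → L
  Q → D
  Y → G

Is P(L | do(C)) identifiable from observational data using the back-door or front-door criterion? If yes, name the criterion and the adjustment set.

P(L|do(C)): backdoor, adjust for {F, H}.

desc(C)\{C}={D,L}; candidates ⊆ {E,F,G,H,Q,Y}.
size 0: {}; under {} C still reaches {E,F,G,H,L,Y} ∋ L.
size 1: {E}, {F}, {G} …(+3); under {E} C still reaches {F,G,H,L,Y} ∋ L.
{F,H}: C⊥L given {F,H} in G with C→· removed — back-door holds.
P(L|do(C)) = Σ_{F,H} P(L|C,F,H)·P(F,H).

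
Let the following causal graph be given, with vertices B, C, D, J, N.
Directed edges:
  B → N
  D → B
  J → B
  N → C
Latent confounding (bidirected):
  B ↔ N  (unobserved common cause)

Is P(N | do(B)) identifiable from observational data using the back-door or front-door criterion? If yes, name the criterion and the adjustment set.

P(N|do(B)): not identifiable (no BD/FD set).

desc(B)\{B}={C,N}; candidates ⊆ {D,J}.
B↔N: latent back-door arc(s) into B.
size 0: {}; under {} B still reaches {C,D,J,N} ∋ N.
size 1: {D}, {J}; under {D} B still reaches {C,J,N} ∋ N.
size 2: {D,J}; under {D,J} B still reaches {C,N} ∋ N.
B↔N cannot be blocked by any observed set — no back-door set.
No mediator lies on a directed B→…→N path.
Neither criterion identifies P(N|do(B)) in this graph.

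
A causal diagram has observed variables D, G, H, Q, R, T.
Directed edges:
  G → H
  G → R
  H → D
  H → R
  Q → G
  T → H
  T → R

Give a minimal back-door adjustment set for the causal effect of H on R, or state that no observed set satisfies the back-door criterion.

desc(H)\{H}={D,R}; candidates ⊆ {G,Q,T}.
size 0: {}; under {} H still reaches {G,Q,R,T} ∋ R.
size 1: {G}, {Q}, {T}; under {G} H still reaches {R,T} ∋ R.
{G,T}: H⊥R given {G,T} in G with H→· removed — back-door holds.

H→R: minimal back-door set {G, T}.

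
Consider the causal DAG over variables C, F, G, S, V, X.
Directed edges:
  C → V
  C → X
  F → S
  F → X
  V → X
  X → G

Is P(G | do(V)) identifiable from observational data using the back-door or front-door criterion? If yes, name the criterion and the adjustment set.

P(G|do(V)): backdoor, adjust for {C}.

desc(V)\{V}={G,X}; candidates ⊆ {C,F,S}.
size 0: {}; under {} V still reaches {C,G,X} ∋ G.
{C}: V⊥G given {C} in G with V→· removed — back-door holds.
P(G|do(V)) = Σ_{C} P(G|V,C)·P(C).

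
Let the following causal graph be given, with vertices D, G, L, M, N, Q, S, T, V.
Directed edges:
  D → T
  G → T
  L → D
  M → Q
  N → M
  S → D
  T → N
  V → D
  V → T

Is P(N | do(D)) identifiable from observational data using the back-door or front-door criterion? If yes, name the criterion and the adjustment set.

P(N|do(D)): backdoor, adjust for {V}.

desc(D)\{D}={M,N,Q,T}; candidates ⊆ {G,L,S,V}.
size 0: {}; under {} D still reaches {L,M,N,Q,S,T,V} ∋ N.
{V}: D⊥N given {V} in G with D→· removed — back-door holds.
P(N|do(D)) = Σ_{V} P(N|D,V)·P(V).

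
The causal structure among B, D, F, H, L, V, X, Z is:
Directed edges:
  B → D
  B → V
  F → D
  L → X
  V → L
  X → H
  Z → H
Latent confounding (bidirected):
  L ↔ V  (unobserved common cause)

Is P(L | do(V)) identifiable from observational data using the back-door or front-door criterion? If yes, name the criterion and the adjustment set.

desc(V)\{V}={H,L,X}; candidates ⊆ {B,D,F,Z}.
V↔L: latent back-door arc(s) into V.
size 0: {}; under {} V still reaches {B,D,H,L,X} ∋ L.
size 1: {B}, {D}, {F} …(+1); under {B} V still reaches {H,L,X} ∋ L.
size 2: {B,D}, {B,F}, {B,Z} …(+3); under {B,D} V still reaches {H,L,X} ∋ L.
V↔L cannot be blocked by any observed set — no back-door set.
No mediator lies on a directed V→…→L path.
Neither criterion identifies P(L|do(V)) in this graph.

P(L|do(V)): not identifiable (no BD/FD set).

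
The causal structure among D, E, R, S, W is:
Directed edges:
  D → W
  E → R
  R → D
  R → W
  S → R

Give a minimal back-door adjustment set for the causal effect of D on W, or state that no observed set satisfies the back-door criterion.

D→W: minimal back-door set {R}.

desc(D)\{D}={W}; candidates ⊆ {E,R,S}.
size 0: {}; under {} D still reaches {E,R,S,W} ∋ W.
{R}: D⊥W given {R} in G with D→· removed — back-door holds.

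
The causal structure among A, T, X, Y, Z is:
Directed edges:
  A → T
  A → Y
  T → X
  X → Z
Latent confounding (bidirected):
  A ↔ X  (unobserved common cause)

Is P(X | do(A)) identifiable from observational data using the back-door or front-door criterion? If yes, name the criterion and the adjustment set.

P(X|do(A)): frontdoor, adjust for {T}.

desc(A)\{A}={T,X,Y,Z}; candidates ⊆ {—}.
A↔X: latent back-door arc(s) into A.
size 0: {}; under {} A still reaches {X,Z} ∋ X.
A↔X cannot be blocked by any observed set — no back-door set.
{T}: (i) intercepts every directed A→X path; (ii) no back-door A→{T}; (iii) {A} blocks every back-door {T}→X. Front-door holds.
P(X|do(A)) = Σ_{T} P(T|A) Σ_{A'} P(X|T,A')P(A').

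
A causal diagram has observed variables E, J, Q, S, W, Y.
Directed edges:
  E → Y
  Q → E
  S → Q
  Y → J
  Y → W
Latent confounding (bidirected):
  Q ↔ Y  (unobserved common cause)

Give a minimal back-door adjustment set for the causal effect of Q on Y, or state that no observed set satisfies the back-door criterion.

desc(Q)\{Q}={E,J,W,Y}; candidates ⊆ {S}.
Q↔Y: latent back-door arc(s) into Q.
size 0: {}; under {} Q still reaches {J,S,W,Y} ∋ Y.
size 1: {S}; under {S} Q still reaches {J,W,Y} ∋ Y.
Q↔Y cannot be blocked by any observed set — no back-door set.

Q→Y: no observed back-door set.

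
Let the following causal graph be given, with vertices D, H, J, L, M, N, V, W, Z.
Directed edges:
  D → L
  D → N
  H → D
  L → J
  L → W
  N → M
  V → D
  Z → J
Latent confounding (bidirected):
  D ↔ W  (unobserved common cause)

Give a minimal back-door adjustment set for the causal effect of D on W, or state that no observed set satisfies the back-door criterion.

desc(D)\{D}={J,L,M,N,W}; candidates ⊆ {H,V,Z}.
D↔W: latent back-door arc(s) into D.
size 0: {}; under {} D still reaches {H,V,W} ∋ W.
size 1: {H}, {V}, {Z}; under {H} D still reaches {V,W} ∋ W.
size 2: {H,V}, {H,Z}, {V,Z}; under {H,V} D still reaches {W} ∋ W.
D↔W cannot be blocked by any observed set — no back-door set.

D→W: no observed back-door set.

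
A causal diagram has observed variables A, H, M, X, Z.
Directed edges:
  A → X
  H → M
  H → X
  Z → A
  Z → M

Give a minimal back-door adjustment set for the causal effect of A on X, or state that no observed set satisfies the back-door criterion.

A→X: minimal back-door set ∅.

desc(A)\{A}={X}; candidates ⊆ {H,M,Z}.
∅: A⊥X given ∅ in G with A→· removed — back-door holds.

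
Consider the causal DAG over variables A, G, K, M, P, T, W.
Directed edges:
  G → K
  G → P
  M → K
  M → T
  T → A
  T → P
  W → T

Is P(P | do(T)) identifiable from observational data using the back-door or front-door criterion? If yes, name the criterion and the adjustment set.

P(P|do(T)): backdoor, adjust for ∅.

desc(T)\{T}={A,P}; candidates ⊆ {G,K,M,W}.
∅: T⊥P given ∅ in G with T→· removed — back-door holds.
P(P|do(T)) = P(P|T) — no adjustment needed.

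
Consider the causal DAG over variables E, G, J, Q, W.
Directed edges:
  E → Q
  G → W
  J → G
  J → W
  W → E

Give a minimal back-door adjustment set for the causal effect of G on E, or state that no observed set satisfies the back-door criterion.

desc(G)\{G}={E,Q,W}; candidates ⊆ {J}.
size 0: {}; under {} G still reaches {E,J,Q,W} ∋ E.
{J}: G⊥E given {J} in G with G→· removed — back-door holds.

G→E: minimal back-door set {J}.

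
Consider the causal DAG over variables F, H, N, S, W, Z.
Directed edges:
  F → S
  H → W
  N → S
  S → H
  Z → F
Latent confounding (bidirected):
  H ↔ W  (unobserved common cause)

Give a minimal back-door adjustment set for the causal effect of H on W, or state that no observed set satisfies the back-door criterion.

H→W: no observed back-door set.

desc(H)\{H}={W}; candidates ⊆ {F,N,S,Z}.
H↔W: latent back-door arc(s) into H.
size 0: {}; under {} H still reaches {F,N,S,W,Z} ∋ W.
size 1: {F}, {N}, {S} …(+1); under {F} H still reaches {N,S,W} ∋ W.
size 2: {F,N}, {F,S}, {F,Z} …(+3); under {F,N} H still reaches {S,W} ∋ W.
H↔W cannot be blocked by any observed set — no back-door set.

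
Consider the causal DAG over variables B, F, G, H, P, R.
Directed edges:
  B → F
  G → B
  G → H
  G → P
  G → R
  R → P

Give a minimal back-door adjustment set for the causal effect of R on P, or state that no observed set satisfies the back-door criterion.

R→P: minimal back-door set {G}.

desc(R)\{R}={P}; candidates ⊆ {B,F,G,H}.
size 0: {}; under {} R still reaches {B,F,G,H,P} ∋ P.
{G}: R⊥P given {G} in G with R→· removed — back-door holds.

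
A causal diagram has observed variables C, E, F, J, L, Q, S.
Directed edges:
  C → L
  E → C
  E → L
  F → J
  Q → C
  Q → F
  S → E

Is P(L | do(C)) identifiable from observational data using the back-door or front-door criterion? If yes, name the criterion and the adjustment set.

desc(C)\{C}={L}; candidates ⊆ {E,F,J,Q,S}.
size 0: {}; under {} C still reaches {E,F,J,L,Q,S} ∋ L.
{E}: C⊥L given {E} in G with C→· removed — back-door holds.
P(L|do(C)) = Σ_{E} P(L|C,E)·P(E).

P(L|do(C)): backdoor, adjust for {E}.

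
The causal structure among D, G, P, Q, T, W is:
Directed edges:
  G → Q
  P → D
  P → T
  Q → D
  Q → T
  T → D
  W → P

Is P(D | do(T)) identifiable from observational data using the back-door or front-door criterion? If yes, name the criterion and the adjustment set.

desc(T)\{T}={D}; candidates ⊆ {G,P,Q,W}.
size 0: {}; under {} T still reaches {D,G,P,Q,W} ∋ D.
size 1: {G}, {P}, {Q} …(+1); under {G} T still reaches {D,P,Q,W} ∋ D.
{P,Q}: T⊥D given {P,Q} in G with T→· removed — back-door holds.
P(D|do(T)) = Σ_{P,Q} P(D|T,P,Q)·P(P,Q).

P(D|do(T)): backdoor, adjust for {P, Q}.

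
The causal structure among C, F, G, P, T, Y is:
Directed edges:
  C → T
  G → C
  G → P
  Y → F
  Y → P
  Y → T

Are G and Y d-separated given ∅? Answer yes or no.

Yes — G ⊥ Y | ∅.

Bayes-Ball from G | ∅ reaches {C,P,T}.
Y ∉ reach(G|∅) ⇒ G ⊥ Y | ∅.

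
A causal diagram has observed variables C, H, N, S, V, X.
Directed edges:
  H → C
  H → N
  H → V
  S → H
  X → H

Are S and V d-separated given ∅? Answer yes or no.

Bayes-Ball from S | ∅ reaches {C,H,N,V}.
V ∈ reach(S|∅) ⇒ S ⊥̸ V | ∅.

No — S and V are d-connected given ∅.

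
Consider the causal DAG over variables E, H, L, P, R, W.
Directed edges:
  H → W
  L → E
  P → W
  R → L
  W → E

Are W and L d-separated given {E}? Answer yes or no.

Bayes-Ball from W | {E} reaches {H,L,P,R}.
L ∈ reach(W|{E}) ⇒ W ⊥̸ L | {E}.

No — W and L are d-connected given {E}.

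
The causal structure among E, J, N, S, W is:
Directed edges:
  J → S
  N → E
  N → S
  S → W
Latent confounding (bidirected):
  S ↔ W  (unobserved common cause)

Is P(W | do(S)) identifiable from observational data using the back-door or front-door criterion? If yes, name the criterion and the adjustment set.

P(W|do(S)): not identifiable (no BD/FD set).

desc(S)\{S}={W}; candidates ⊆ {E,J,N}.
S↔W: latent back-door arc(s) into S.
size 0: {}; under {} S still reaches {E,J,N,W} ∋ W.
size 1: {E}, {J}, {N}; under {E} S still reaches {J,N,W} ∋ W.
size 2: {E,J}, {E,N}, {J,N}; under {E,J} S still reaches {N,W} ∋ W.
S↔W cannot be blocked by any observed set — no back-door set.
No mediator lies on a directed S→…→W path.
Neither criterion identifies P(W|do(S)) in this graph.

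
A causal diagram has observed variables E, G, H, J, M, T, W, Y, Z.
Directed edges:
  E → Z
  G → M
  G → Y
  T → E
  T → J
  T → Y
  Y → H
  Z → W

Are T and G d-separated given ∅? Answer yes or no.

Yes — T ⊥ G | ∅.

Bayes-Ball from T | ∅ reaches {E,H,J,W,Y,Z}.
G ∉ reach(T|∅) ⇒ T ⊥ G | ∅.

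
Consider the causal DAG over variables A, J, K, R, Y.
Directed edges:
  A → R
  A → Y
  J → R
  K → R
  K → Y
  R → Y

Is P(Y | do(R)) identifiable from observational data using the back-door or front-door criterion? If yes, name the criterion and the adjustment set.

desc(R)\{R}={Y}; candidates ⊆ {A,J,K}.
size 0: {}; under {} R still reaches {A,J,K,Y} ∋ Y.
size 1: {A}, {J}, {K}; under {A} R still reaches {J,K,Y} ∋ Y.
{A,K}: R⊥Y given {A,K} in G with R→· removed — back-door holds.
P(Y|do(R)) = Σ_{A,K} P(Y|R,A,K)·P(A,K).

P(Y|do(R)): backdoor, adjust for {A, K}.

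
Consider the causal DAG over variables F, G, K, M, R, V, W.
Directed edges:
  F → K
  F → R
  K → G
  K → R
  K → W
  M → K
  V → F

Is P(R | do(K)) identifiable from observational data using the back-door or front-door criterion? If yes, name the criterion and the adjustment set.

P(R|do(K)): backdoor, adjust for {F}.

desc(K)\{K}={G,R,W}; candidates ⊆ {F,M,V}.
size 0: {}; under {} K still reaches {F,M,R,V} ∋ R.
{F}: K⊥R given {F} in G with K→· removed — back-door holds.
P(R|do(K)) = Σ_{F} P(R|K,F)·P(F).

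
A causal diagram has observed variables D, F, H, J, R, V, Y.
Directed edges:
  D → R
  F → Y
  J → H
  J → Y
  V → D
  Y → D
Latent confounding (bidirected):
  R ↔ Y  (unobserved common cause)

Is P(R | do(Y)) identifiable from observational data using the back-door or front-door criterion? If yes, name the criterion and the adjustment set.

desc(Y)\{Y}={D,R}; candidates ⊆ {F,H,J,V}.
Y↔R: latent back-door arc(s) into Y.
size 0: {}; under {} Y still reaches {F,H,J,R} ∋ R.
size 1: {F}, {H}, {J} …(+1); under {F} Y still reaches {H,J,R} ∋ R.
size 2: {F,H}, {F,J}, {F,V} …(+3); under {F,H} Y still reaches {J,R} ∋ R.
Y↔R cannot be blocked by any observed set — no back-door set.
{D}: (i) intercepts every directed Y→R path; (ii) no back-door Y→{D}; (iii) {Y} blocks every back-door {D}→R. Front-door holds.
P(R|do(Y)) = Σ_{D} P(D|Y) Σ_{Y'} P(R|D,Y')P(Y').

P(R|do(Y)): frontdoor, adjust for {D}.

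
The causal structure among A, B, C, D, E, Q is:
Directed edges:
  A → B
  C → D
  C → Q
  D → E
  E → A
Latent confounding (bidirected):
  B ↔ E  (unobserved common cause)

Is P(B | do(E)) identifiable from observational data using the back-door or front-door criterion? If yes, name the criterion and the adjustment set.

P(B|do(E)): frontdoor, adjust for {A}.

desc(E)\{E}={A,B}; candidates ⊆ {C,D,Q}.
E↔B: latent back-door arc(s) into E.
size 0: {}; under {} E still reaches {B,C,D,Q} ∋ B.
size 1: {C}, {D}, {Q}; under {C} E still reaches {B,D} ∋ B.
size 2: {C,D}, {C,Q}, {D,Q}; under {C,D} E still reaches {B} ∋ B.
E↔B cannot be blocked by any observed set — no back-door set.
{A}: (i) intercepts every directed E→B path; (ii) no back-door E→{A}; (iii) {E} blocks every back-door {A}→B. Front-door holds.
P(B|do(E)) = Σ_{A} P(A|E) Σ_{E'} P(B|A,E')P(E').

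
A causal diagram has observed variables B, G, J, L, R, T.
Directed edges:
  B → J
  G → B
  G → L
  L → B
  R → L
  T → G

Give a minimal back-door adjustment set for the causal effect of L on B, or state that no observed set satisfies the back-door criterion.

L→B: minimal back-door set {G}.

desc(L)\{L}={B,J}; candidates ⊆ {G,R,T}.
size 0: {}; under {} L still reaches {B,G,J,R,T} ∋ B.
{G}: L⊥B given {G} in G with L→· removed — back-door holds.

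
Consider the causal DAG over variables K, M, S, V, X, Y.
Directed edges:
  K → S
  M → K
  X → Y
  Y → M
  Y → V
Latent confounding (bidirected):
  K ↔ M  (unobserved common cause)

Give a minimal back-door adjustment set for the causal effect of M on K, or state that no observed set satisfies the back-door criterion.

M→K: no observed back-door set.

desc(M)\{M}={K,S}; candidates ⊆ {V,X,Y}.
M↔K: latent back-door arc(s) into M.
size 0: {}; under {} M still reaches {K,S,V,X,Y} ∋ K.
size 1: {V}, {X}, {Y}; under {V} M still reaches {K,S,X,Y} ∋ K.
size 2: {V,X}, {V,Y}, {X,Y}; under {V,X} M still reaches {K,S,Y} ∋ K.
M↔K cannot be blocked by any observed set — no back-door set.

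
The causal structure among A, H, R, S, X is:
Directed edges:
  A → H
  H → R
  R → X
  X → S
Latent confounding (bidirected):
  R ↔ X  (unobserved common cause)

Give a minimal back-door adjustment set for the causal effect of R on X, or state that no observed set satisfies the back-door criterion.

R→X: no observed back-door set.

desc(R)\{R}={S,X}; candidates ⊆ {A,H}.
R↔X: latent back-door arc(s) into R.
size 0: {}; under {} R still reaches {A,H,S,X} ∋ X.
size 1: {A}, {H}; under {A} R still reaches {H,S,X} ∋ X.
size 2: {A,H}; under {A,H} R still reaches {S,X} ∋ X.
R↔X cannot be blocked by any observed set — no back-door set.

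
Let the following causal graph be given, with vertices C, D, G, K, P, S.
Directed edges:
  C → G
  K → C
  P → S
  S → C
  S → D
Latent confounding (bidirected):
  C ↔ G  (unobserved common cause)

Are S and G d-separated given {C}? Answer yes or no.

No — S and G are d-connected given {C}.

Bayes-Ball from S | {C} reaches {D,G,K,P}.
G ∈ reach(S|{C}) ⇒ S ⊥̸ G | {C}.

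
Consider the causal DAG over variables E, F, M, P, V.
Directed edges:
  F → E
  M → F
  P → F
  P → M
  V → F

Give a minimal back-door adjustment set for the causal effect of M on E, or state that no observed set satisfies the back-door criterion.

desc(M)\{M}={E,F}; candidates ⊆ {P,V}.
size 0: {}; under {} M still reaches {E,F,P} ∋ E.
{P}: M⊥E given {P} in G with M→· removed — back-door holds.

M→E: minimal back-door set {P}.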